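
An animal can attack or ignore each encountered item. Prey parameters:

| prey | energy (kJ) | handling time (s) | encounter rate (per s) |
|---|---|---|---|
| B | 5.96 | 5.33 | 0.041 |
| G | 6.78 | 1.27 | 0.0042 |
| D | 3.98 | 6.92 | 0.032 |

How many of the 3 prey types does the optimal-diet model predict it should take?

Rank by E/h (kJ/s): G 5.34, B 1.12, D 0.575. Include each in turn until the next type's E/h falls below the running intake rate.
Rate on top 1: 0.02832. B: 1.12 > 0.02832 → include.
Rate on top 2: 0.2229. D: 0.575 > 0.2229 → include.
Optimal diet: G, B, D — 3 of 3 types.

3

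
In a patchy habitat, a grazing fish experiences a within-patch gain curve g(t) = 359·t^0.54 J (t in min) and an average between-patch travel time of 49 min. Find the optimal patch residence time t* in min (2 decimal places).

57.52 min

Optimal t* satisfies g'(t*) = g(t*)/(T + t*).
g'(t) = 0.54·359·t^-0.46. Setting 0.54·359·t^-0.46 = 359·t^0.54/(49+t) gives 0.54(49+t) = t, so 0.46·t = 0.54×49.
t* = 0.54×49/0.46 = 57.52 min.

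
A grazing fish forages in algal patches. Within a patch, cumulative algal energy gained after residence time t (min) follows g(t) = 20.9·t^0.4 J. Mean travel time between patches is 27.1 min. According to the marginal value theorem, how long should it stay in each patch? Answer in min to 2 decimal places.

18.07 min

Maximise g(t)/(T+t): set derivative to zero → g'(t)(T+t) = g(t).
g'(t) = 0.4·20.9·t^-0.6. Setting 0.4·20.9·t^-0.6 = 20.9·t^0.4/(27.1+t) gives 0.4(27.1+t) = t, so 0.60·t = 0.4×27.1.
t* = 0.4×27.1/0.60 = 18.07 min.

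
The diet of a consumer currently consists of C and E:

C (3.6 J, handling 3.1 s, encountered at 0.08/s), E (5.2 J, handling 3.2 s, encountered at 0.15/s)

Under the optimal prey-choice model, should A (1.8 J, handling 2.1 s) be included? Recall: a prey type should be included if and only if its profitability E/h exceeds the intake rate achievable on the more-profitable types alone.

Yes

Intake rate on the current diet: R = (0.08×3.6 + 0.15×5.2) / (1 + 0.08×3.1 + 0.15×3.2) = 1.068/1.728 = 0.6181 J/s.
Profitability of A: 1.8/2.1 = 0.8571 J/s.
0.8571 > 0.6181, so adding A raises the average — include it.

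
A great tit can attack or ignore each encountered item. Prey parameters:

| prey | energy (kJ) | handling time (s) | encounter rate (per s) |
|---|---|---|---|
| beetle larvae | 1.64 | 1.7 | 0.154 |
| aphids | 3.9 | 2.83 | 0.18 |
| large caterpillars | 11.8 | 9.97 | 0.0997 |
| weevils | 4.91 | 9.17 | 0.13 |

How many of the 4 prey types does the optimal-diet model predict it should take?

Rank by E/h (kJ/s): aphids 1.38, large caterpillars 1.18, beetle larvae 0.965, weevils 0.535. Include each in turn until the next type's E/h falls below the running intake rate.
Rate on top 1: 0.4651. large caterpillars: 1.18 > 0.4651 → include.
Rate on top 2: 0.7504. beetle larvae: 0.965 > 0.7504 → include.
Rate on top 3: 0.7707. weevils: 0.535 < 0.7707 → exclude; stop.
Optimal diet: aphids, large caterpillars, beetle larvae — 3 of 4 types.

3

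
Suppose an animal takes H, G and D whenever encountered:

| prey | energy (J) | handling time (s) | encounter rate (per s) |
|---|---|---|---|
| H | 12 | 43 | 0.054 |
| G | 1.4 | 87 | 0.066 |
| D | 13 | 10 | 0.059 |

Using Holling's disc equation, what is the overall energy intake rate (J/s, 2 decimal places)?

R = Σλ_iE_i / (1 + Σλ_ih_i)
Numerator: 0.054×12 + 0.066×1.4 + 0.059×13 = 1.507
Denominator: 1 + 0.054×43 + 0.066×87 + 0.059×10 = 9.654
R = 1.507/9.654 = 0.1561 J/s

0.16 J/s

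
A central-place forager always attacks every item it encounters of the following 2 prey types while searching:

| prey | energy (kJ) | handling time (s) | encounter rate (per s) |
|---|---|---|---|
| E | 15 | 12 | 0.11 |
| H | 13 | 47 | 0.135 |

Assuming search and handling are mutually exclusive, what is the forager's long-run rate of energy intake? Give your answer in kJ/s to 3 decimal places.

0.393 kJ/s

Energy encountered per unit search time: 0.11×15 + 0.135×13 = 3.405 kJ/s.
Handling time per unit search time: 0.11×12 + 0.135×47 = 7.665.
Rate = 3.405/(1 + 7.665) = 0.393 kJ/s.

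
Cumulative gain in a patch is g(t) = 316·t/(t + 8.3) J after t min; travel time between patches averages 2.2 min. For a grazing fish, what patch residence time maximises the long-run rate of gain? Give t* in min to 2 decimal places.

4.27 min

Optimal t* satisfies g'(t*) = g(t*)/(T + t*).
g'(t) = 316·8.3/(t + 8.3)². Setting 316·8.3/(t+8.3)² = 316t/[(t+8.3)(2.2+t)] gives 8.3(2.2+t) = t(t+8.3), so t² = 8.3×2.2 = 18.26.
t* = √18.26 = 4.273 min.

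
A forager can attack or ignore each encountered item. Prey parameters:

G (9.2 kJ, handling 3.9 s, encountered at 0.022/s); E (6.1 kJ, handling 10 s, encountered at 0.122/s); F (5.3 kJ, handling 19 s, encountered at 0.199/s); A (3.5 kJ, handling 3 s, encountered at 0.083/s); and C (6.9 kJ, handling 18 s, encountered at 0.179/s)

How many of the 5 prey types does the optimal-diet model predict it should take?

3

Rank by E/h (kJ/s): G 2.36, A 1.17, E 0.61, C 0.383, F 0.279. Include each in turn until the next type's E/h falls below the running intake rate.
Rate on top 1: 0.1864. A: 1.17 > 0.1864 → include.
Rate on top 2: 0.3693. E: 0.61 > 0.3693 → include.
Rate on top 3: 0.4842. C: 0.383 < 0.4842 → exclude; stop.
Optimal diet: G, A, E — 3 of 5 types.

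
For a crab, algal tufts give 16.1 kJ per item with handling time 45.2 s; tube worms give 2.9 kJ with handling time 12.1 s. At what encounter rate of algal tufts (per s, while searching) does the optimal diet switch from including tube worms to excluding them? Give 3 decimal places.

0.046 per s

At the threshold, the rate on algal tufts alone equals the profitability of tube worms: λ·16.1/(1 + λ·45.2) = 2.9/12.1 = 0.2397.
Rearranging, λ(16.1 − 0.2397×45.2) = 0.2397, so λ = 0.2397/5.267 = 0.0455 per s.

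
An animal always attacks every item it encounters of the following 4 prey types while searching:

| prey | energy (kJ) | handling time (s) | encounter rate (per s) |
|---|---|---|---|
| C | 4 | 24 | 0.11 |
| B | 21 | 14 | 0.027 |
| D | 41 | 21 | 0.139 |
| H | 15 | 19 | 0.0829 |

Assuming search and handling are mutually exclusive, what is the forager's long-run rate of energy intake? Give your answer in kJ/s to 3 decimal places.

0.934 kJ/s

R = Σλ_iE_i / (1 + Σλ_ih_i)
Numerator: 0.11×4 + 0.027×21 + 0.139×41 + 0.0829×15 = 7.95
Denominator: 1 + 0.11×24 + 0.027×14 + 0.139×21 + 0.0829×19 = 8.512
R = 7.95/8.512 = 0.9339 kJ/s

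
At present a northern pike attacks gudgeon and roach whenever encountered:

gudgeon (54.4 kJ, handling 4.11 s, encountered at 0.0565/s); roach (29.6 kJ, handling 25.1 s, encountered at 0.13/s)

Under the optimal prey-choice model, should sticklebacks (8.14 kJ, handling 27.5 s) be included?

Intake rate on the current diet: R = (0.0565×54.4 + 0.13×29.6) / (1 + 0.0565×4.11 + 0.13×25.1) = 6.922/4.495 = 1.54 kJ/s.
sticklebacks: E/h = 8.14/27.5 = 0.296 kJ/s.
Since 0.296 < R, time spent handling sticklebacks is better spent searching.

No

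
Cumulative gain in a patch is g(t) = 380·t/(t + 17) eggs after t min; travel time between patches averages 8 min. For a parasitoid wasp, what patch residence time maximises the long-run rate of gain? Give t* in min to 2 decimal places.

11.66 min

Maximise g(t)/(T+t): set derivative to zero → g'(t)(T+t) = g(t).
g'(t) = 380·17/(t + 17)². Setting 380·17/(t+17)² = 380t/[(t+17)(8+t)] gives 17(8+t) = t(t+17), so t² = 17×8 = 136.
t* = √136 = 11.66 min.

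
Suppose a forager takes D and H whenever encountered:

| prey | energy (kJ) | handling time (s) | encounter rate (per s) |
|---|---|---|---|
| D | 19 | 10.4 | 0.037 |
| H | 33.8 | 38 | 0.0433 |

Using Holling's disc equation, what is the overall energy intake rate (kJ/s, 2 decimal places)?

Energy encountered per unit search time: 0.037×19 + 0.0433×33.8 = 2.167 kJ/s.
Handling time per unit search time: 0.037×10.4 + 0.0433×38 = 2.03.
Rate = 2.167/(1 + 2.03) = 0.715 kJ/s.

0.71 kJ/s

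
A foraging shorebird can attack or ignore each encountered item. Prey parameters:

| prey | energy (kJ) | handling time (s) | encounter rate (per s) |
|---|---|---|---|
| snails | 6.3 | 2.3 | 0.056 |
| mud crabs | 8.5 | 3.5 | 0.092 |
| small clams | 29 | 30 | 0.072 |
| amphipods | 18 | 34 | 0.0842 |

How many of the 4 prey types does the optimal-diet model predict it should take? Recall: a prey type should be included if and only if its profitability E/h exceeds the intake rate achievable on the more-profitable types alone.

3

Profitabilities (E/h, kJ/s): snails 2.74, mud crabs 2.43, small clams 0.967, amphipods 0.529. Add prey in this order while the next type's profitability exceeds the intake rate on those already taken.
Rate on top 1: 0.3125. mud crabs: 2.43 > 0.3125 → include.
Rate on top 2: 0.7822. small clams: 0.967 > 0.7822 → include.
Rate on top 3: 0.8925. amphipods: 0.529 < 0.8925 → exclude; stop.
Optimal diet: snails, mud crabs, small clams — 3 of 4 types.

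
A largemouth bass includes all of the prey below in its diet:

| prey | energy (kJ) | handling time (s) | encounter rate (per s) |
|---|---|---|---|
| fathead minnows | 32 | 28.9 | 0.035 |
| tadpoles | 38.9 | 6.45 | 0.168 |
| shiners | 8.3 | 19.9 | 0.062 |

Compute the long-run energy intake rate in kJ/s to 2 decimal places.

1.89 kJ/s

R = (0.035×32 + 0.168×38.9 + 0.062×8.3) / (1 + 0.035×28.9 + 0.168×6.45 + 0.062×19.9) = 8.17/4.329 = 1.887 kJ/s.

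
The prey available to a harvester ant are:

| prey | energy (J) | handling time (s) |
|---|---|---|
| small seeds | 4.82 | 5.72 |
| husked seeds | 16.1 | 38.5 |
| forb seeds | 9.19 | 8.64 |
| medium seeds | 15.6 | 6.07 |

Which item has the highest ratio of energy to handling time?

medium seeds

Profitability E/h (J/s): small seeds = 4.82/5.72 = 0.843, husked seeds = 16.1/38.5 = 0.418, forb seeds = 9.19/8.64 = 1.06, medium seeds = 15.6/6.07 = 2.57.
Ranked: medium seeds > forb seeds > small seeds > husked seeds.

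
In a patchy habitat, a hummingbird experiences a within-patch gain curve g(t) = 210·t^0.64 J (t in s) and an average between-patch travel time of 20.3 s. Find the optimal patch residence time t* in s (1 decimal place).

36.1 s

By the marginal value theorem, leave when the instantaneous gain rate g'(t) equals the habitat-wide average g(t)/(T + t).
g'(t) = 0.64·210·t^-0.36. Setting 0.64·210·t^-0.36 = 210·t^0.64/(20.3+t) gives 0.64(20.3+t) = t, so 0.36·t = 0.64×20.3.
t* = 0.64×20.3/0.36 = 36.09 s.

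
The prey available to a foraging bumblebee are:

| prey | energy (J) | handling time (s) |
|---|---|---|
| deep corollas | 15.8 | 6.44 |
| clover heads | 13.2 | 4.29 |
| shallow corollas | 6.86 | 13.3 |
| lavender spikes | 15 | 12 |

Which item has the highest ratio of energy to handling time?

clover heads

In descending order of E/h:
clover heads: 13.2/4.29 = 3.08 J/s
deep corollas: 15.8/6.44 = 2.45 J/s
lavender spikes: 15/12 = 1.25 J/s
shallow corollas: 6.86/13.3 = 0.516 J/s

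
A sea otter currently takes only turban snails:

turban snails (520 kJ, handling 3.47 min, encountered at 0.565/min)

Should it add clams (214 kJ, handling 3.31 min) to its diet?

Intake rate on the current diet: R = (0.565×520) / (1 + 0.565×3.47) = 293.8/2.961 = 99.24 kJ/min.
clams: E/h = 214/3.31 = 64.65 kJ/min.
64.65 < 99.24, so adding clams would lower the average — exclude it.

No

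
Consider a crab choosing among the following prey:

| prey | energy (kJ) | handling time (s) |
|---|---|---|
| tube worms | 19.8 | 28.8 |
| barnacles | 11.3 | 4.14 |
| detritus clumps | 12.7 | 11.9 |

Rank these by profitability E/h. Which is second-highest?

detritus clumps

In descending order of E/h:
barnacles: 11.3/4.14 = 2.73 kJ/s
detritus clumps: 12.7/11.9 = 1.07 kJ/s
tube worms: 19.8/28.8 = 0.688 kJ/s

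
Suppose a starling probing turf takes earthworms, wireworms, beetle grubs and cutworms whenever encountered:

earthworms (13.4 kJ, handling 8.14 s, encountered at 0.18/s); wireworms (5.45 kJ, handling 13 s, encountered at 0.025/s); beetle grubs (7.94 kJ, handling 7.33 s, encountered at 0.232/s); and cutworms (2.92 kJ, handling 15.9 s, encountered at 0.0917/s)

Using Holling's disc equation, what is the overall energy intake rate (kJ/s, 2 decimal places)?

R = (0.18×13.4 + 0.025×5.45 + 0.232×7.94 + 0.0917×2.92) / (1 + 0.18×8.14 + 0.025×13 + 0.232×7.33 + 0.0917×15.9) = 4.658/5.949 = 0.783 kJ/s.

0.78 kJ/s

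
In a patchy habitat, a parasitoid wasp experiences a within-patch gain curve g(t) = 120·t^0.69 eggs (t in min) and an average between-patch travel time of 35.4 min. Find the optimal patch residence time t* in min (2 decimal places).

78.79 min

Maximise g(t)/(T+t): set derivative to zero → g'(t)(T+t) = g(t).
g'(t) = 0.69·120·t^-0.31. Setting 0.69·120·t^-0.31 = 120·t^0.69/(35.4+t) gives 0.69(35.4+t) = t, so 0.31·t = 0.69×35.4.
t* = 0.69×35.4/0.31 = 78.79 min.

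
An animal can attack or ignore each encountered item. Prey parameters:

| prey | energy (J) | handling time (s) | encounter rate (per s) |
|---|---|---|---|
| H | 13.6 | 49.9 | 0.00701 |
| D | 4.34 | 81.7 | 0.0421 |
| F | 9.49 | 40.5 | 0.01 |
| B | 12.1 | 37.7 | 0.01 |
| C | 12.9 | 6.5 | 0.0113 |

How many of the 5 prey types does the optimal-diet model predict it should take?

E/h in descending order: C 1.98, B 0.321, H 0.273, F 0.234, D 0.0531 J/s. The optimal diet is the largest prefix of this list for which every included type satisfies E_i/h_i > R on the types above it.
Rate on top 1: 0.1358. B: 0.321 > 0.1358 → include.
Rate on top 2: 0.1839. H: 0.273 > 0.1839 → include.
Rate on top 3: 0.2011. F: 0.234 > 0.2011 → include.
Rate on top 4: 0.2072. D: 0.0531 < 0.2072 → exclude; stop.
Optimal diet: C, B, H, F — 4 of 5 types.

4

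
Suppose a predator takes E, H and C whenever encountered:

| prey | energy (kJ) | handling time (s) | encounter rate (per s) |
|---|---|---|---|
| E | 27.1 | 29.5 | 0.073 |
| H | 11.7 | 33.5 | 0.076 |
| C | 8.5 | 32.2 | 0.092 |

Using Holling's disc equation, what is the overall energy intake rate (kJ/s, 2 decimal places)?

0.42 kJ/s

R = (0.073×27.1 + 0.076×11.7 + 0.092×8.5) / (1 + 0.073×29.5 + 0.076×33.5 + 0.092×32.2) = 3.649/8.662 = 0.4213 kJ/s.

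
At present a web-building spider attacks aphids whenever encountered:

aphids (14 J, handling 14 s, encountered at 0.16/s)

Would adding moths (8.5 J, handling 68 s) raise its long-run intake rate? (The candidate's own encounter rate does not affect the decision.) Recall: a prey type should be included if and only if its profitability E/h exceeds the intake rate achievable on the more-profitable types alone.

No

Current rate: (0.16×14)/(1 + 0.16×14) = 0.6914 J/s.
moths: E/h = 8.5/68 = 0.125 J/s.
Since 0.125 < R, time spent handling moths is better spent searching.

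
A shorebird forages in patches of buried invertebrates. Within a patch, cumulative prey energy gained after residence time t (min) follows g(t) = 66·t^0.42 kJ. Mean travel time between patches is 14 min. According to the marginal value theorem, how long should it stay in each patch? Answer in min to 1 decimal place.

Optimal t* satisfies g'(t*) = g(t*)/(T + t*).
g'(t) = 0.42·66·t^-0.58. Setting 0.42·66·t^-0.58 = 66·t^0.42/(14+t) gives 0.42(14+t) = t, so 0.58·t = 0.42×14.
t* = 0.42×14/0.58 = 10.14 min.

10.1 min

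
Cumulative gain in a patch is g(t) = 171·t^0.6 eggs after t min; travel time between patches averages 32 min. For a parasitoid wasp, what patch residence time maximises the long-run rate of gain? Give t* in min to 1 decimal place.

Maximise g(t)/(T+t): set derivative to zero → g'(t)(T+t) = g(t).
g'(t) = 0.6·171·t^-0.4. Setting 0.6·171·t^-0.4 = 171·t^0.6/(32+t) gives 0.6(32+t) = t, so 0.40·t = 0.6×32.
t* = 0.6×32/0.40 = 48 min.

48.0 min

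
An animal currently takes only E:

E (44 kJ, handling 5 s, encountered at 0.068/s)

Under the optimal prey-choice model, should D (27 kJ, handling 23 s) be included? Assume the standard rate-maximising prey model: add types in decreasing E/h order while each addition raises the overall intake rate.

Intake rate on the current diet: R = (0.068×44) / (1 + 0.068×5) = 2.992/1.34 = 2.233 kJ/s.
D: E/h = 27/23 = 1.174 kJ/s.
Since 1.174 < R, time spent handling D is better spent searching.

No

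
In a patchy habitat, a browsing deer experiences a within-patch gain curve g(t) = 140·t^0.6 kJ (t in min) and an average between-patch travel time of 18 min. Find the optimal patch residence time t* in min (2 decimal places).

Optimal t* satisfies g'(t*) = g(t*)/(T + t*).
g'(t) = 0.6·140·t^-0.4. Setting 0.6·140·t^-0.4 = 140·t^0.6/(18+t) gives 0.6(18+t) = t, so 0.40·t = 0.6×18.
t* = 0.6×18/0.40 = 27 min.

27.00 min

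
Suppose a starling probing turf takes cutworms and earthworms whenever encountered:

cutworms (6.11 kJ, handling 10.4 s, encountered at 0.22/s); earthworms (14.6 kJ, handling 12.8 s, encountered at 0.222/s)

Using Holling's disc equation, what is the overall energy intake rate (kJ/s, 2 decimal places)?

R = (0.22×6.11 + 0.222×14.6) / (1 + 0.22×10.4 + 0.222×12.8) = 4.585/6.13 = 0.7481 kJ/s.

0.75 kJ/s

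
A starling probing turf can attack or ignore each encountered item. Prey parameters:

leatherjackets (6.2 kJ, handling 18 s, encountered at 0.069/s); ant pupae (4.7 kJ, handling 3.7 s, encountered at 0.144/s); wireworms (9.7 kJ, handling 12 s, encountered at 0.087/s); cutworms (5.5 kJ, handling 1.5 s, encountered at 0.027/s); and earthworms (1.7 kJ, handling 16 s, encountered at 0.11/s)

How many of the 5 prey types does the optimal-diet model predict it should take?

Rank by E/h (kJ/s): cutworms 3.67, ant pupae 1.27, wireworms 0.808, leatherjackets 0.344, earthworms 0.106. Include each in turn until the next type's E/h falls below the running intake rate.
Rate on top 1: 0.1427. ant pupae: 1.27 > 0.1427 → include.
Rate on top 2: 0.5246. wireworms: 0.808 > 0.5246 → include.
Rate on top 3: 0.6378. leatherjackets: 0.344 < 0.6378 → exclude; stop.
Optimal diet: cutworms, ant pupae, wireworms — 3 of 5 types.

3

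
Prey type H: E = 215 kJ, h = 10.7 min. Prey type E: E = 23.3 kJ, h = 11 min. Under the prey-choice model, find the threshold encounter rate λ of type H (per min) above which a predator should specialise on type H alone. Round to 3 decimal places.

0.011 per min

Drop type E once their profitability E₂/h₂ falls below the rate achievable on type H alone: E₂/h₂ = λE₁/(1 + λh₁).
Solve for λ: λE₁h₂ = E₂(1 + λh₁) → λ(E₁h₂ − E₂h₁) = E₂ → λ = E₂/(E₁h₂ − E₂h₁).
λ = 23.3/(215×11 − 23.3×10.7) = 23.3/2116 = 0.01101 per min.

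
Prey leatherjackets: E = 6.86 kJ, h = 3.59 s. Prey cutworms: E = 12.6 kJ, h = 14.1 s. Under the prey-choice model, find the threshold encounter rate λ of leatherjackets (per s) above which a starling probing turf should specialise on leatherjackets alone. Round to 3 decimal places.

0.245 per s

The zero-one rule: include cutworms iff E₂/h₂ > λE₁/(1+λh₁). Equality gives the switch point.
λE₁h₂ = E₂ + λE₂h₁ ⇒ λ = E₂/(E₁h₂ − E₂h₁) = 12.6/(96.73 − 45.23) = 0.2447 per s.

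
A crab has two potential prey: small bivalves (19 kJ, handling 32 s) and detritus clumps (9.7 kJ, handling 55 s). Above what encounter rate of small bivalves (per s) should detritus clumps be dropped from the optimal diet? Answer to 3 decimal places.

0.013 per s

The zero-one rule: include detritus clumps iff E₂/h₂ > λE₁/(1+λh₁). Equality gives the switch point.
λE₁h₂ = E₂ + λE₂h₁ ⇒ λ = E₂/(E₁h₂ − E₂h₁) = 9.7/(1045 − 310.4) = 0.0132 per s.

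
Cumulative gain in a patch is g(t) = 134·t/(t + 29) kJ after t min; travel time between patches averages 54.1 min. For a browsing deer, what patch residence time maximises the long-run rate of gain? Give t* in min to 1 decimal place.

39.6 min

Optimal t* satisfies g'(t*) = g(t*)/(T + t*).
g'(t) = 134·29/(t + 29)². Setting 134·29/(t+29)² = 134t/[(t+29)(54.1+t)] gives 29(54.1+t) = t(t+29), so t² = 29×54.1 = 1569.
t* = √1569 = 39.61 min.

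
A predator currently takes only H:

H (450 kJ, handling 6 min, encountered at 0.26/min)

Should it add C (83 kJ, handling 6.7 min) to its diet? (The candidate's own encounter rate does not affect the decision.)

No

Current rate: (0.26×450)/(1 + 0.26×6) = 45.7 kJ/min.
Profitability of C: 83/6.7 = 12.39 kJ/min.
12.39 < 45.7, so adding C would lower the average — exclude it.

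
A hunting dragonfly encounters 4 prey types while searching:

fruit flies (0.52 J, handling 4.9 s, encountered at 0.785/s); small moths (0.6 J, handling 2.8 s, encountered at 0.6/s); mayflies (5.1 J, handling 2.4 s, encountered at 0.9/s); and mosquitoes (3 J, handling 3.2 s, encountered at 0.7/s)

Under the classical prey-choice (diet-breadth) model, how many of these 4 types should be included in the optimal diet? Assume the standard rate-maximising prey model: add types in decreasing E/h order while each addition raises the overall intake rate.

E/h in descending order: mayflies 2.12, mosquitoes 0.938, small moths 0.214, fruit flies 0.106 J/s. The optimal diet is the largest prefix of this list for which every included type satisfies E_i/h_i > R on the types above it.
Rate on top 1: 1.453. mosquitoes: 0.938 < 1.453 → exclude; stop.
Optimal diet: mayflies — 1 of 4 types.

1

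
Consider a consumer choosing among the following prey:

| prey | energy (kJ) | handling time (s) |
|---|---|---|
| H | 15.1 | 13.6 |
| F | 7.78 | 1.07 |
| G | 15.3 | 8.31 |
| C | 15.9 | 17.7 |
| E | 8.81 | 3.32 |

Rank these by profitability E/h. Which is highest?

F

In descending order of E/h:
F: 7.78/1.07 = 7.27 kJ/s
E: 8.81/3.32 = 2.65 kJ/s
G: 15.3/8.31 = 1.84 kJ/s
H: 15.1/13.6 = 1.11 kJ/s
C: 15.9/17.7 = 0.898 kJ/s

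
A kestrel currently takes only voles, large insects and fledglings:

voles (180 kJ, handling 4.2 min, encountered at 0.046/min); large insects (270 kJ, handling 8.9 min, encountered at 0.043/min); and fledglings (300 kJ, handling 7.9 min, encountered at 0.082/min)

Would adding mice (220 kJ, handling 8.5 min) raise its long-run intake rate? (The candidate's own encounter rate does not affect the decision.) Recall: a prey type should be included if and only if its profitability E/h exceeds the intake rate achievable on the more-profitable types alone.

On voles, large insects and fledglings alone, R = ΣλE/(1+Σλh) = 44.49/2.224 = 20.01 kJ/min.
Profitability of mice: 220/8.5 = 25.88 kJ/min.
25.88 > 20.01, so adding mice raises the average — include it.

Yes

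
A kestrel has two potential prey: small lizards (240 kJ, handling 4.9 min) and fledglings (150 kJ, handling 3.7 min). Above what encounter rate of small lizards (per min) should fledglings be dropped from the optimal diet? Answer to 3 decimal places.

The zero-one rule: include fledglings iff E₂/h₂ > λE₁/(1+λh₁). Equality gives the switch point.
λE₁h₂ = E₂ + λE₂h₁ ⇒ λ = E₂/(E₁h₂ − E₂h₁) = 150/(888 − 735) = 0.9804 per min.

0.980 per min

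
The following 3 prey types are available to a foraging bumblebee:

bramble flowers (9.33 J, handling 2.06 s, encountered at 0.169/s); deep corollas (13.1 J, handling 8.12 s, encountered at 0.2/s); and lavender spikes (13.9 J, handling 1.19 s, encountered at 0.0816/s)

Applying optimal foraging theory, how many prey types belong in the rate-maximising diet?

E/h in descending order: lavender spikes 11.7, bramble flowers 4.53, deep corollas 1.61 J/s. The optimal diet is the largest prefix of this list for which every included type satisfies E_i/h_i > R on the types above it.
Rate on top 1: 1.034. bramble flowers: 4.53 > 1.034 → include.
Rate on top 2: 1.876. deep corollas: 1.61 < 1.876 → exclude; stop.
Optimal diet: lavender spikes, bramble flowers — 2 of 3 types.

2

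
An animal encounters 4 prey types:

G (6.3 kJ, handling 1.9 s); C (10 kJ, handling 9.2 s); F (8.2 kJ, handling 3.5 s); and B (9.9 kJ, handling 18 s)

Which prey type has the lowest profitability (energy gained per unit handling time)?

In descending order of E/h:
G: 6.3/1.9 = 3.32 kJ/s
F: 8.2/3.5 = 2.34 kJ/s
C: 10/9.2 = 1.09 kJ/s
B: 9.9/18 = 0.55 kJ/s

B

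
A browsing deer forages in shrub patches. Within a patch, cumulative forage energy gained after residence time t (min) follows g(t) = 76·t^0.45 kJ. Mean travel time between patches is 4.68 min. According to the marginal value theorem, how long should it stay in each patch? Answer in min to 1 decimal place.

3.8 min

Maximise g(t)/(T+t): set derivative to zero → g'(t)(T+t) = g(t).
g'(t) = 0.45·76·t^-0.55. Setting 0.45·76·t^-0.55 = 76·t^0.45/(4.68+t) gives 0.45(4.68+t) = t, so 0.55·t = 0.45×4.68.
t* = 0.45×4.68/0.55 = 3.829 min.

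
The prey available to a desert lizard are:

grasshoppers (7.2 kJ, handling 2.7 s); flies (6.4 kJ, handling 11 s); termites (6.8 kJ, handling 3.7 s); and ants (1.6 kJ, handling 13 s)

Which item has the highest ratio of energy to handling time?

In descending order of E/h:
grasshoppers: 7.2/2.7 = 2.67 kJ/s
termites: 6.8/3.7 = 1.84 kJ/s
flies: 6.4/11 = 0.582 kJ/s
ants: 1.6/13 = 0.123 kJ/s

grasshoppers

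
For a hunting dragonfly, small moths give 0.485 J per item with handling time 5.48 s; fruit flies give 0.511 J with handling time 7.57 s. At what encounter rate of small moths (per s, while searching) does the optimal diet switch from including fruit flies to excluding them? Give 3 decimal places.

0.587 per s

The zero-one rule: include fruit flies iff E₂/h₂ > λE₁/(1+λh₁). Equality gives the switch point.
λE₁h₂ = E₂ + λE₂h₁ ⇒ λ = E₂/(E₁h₂ − E₂h₁) = 0.511/(3.671 − 2.8) = 0.5866 per s.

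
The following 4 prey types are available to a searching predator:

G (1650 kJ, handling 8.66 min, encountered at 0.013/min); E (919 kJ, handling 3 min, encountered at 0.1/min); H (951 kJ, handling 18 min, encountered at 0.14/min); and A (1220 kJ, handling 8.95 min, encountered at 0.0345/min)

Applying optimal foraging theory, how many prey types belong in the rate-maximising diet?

Rank by E/h (kJ/min): E 306, G 191, A 136, H 52.8. Include each in turn until the next type's E/h falls below the running intake rate.
Rate on top 1: 70.69. G: 191 > 70.69 → include.
Rate on top 2: 80.24. A: 136 > 80.24 → include.
Rate on top 3: 90.3. H: 52.8 < 90.3 → exclude; stop.
Optimal diet: E, G, A — 3 of 4 types.

3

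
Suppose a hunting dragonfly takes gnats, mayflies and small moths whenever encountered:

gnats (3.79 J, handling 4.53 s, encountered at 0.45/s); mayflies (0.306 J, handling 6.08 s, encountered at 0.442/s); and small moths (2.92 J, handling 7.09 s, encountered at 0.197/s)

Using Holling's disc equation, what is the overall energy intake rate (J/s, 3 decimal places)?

R = Σλ_iE_i / (1 + Σλ_ih_i)
Numerator: 0.45×3.79 + 0.442×0.306 + 0.197×2.92 = 2.416
Denominator: 1 + 0.45×4.53 + 0.442×6.08 + 0.197×7.09 = 7.123
R = 2.416/7.123 = 0.3392 J/s

0.339 J/s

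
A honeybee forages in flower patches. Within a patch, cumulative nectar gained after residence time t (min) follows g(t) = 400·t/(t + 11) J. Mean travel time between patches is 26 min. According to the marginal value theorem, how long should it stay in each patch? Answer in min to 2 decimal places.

Optimal t* satisfies g'(t*) = g(t*)/(T + t*).
g'(t) = 400·11/(t + 11)². Setting 400·11/(t+11)² = 400t/[(t+11)(26+t)] gives 11(26+t) = t(t+11), so t² = 11×26 = 286.
t* = √286 = 16.91 min.

16.91 min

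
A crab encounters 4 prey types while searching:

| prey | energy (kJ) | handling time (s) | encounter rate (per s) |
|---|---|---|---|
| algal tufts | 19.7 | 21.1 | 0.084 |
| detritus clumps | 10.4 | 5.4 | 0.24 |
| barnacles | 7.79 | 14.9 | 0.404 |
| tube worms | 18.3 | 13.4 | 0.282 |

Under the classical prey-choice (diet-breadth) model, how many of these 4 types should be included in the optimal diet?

Profitabilities (E/h, kJ/s): detritus clumps 1.93, tube worms 1.37, algal tufts 0.934, barnacles 0.523. Add prey in this order while the next type's profitability exceeds the intake rate on those already taken.
Rate on top 1: 1.087. tube worms: 1.37 > 1.087 → include.
Rate on top 2: 1.26. algal tufts: 0.934 < 1.26 → exclude; stop.
Optimal diet: detritus clumps, tube worms — 2 of 4 types.

2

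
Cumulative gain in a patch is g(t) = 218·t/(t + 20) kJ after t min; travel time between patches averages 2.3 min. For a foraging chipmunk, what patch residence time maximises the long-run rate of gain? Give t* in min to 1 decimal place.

By the marginal value theorem, leave when the instantaneous gain rate g'(t) equals the habitat-wide average g(t)/(T + t).
g'(t) = 218·20/(t + 20)². Setting 218·20/(t+20)² = 218t/[(t+20)(2.3+t)] gives 20(2.3+t) = t(t+20), so t² = 20×2.3 = 46.
t* = √46 = 6.782 min.

6.8 min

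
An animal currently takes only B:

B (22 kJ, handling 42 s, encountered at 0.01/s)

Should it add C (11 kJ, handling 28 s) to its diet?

Yes

Intake rate on the current diet: R = (0.01×22) / (1 + 0.01×42) = 0.22/1.42 = 0.1549 kJ/s.
C: E/h = 11/28 = 0.3929 kJ/s.
Since 0.3929 > R, including C increases the long-run rate.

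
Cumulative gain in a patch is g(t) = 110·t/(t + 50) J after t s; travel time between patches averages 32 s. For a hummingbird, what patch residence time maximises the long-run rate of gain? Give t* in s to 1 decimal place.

40.0 s

Maximise g(t)/(T+t): set derivative to zero → g'(t)(T+t) = g(t).
g'(t) = 110·50/(t + 50)². Setting 110·50/(t+50)² = 110t/[(t+50)(32+t)] gives 50(32+t) = t(t+50), so t² = 50×32 = 1600.
t* = √1600 = 40 s.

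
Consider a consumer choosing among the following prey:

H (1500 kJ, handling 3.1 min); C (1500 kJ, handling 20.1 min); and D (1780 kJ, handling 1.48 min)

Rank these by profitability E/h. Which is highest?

In descending order of E/h:
D: 1780/1.48 = 1.2e+03 kJ/min
H: 1500/3.1 = 484 kJ/min
C: 1500/20.1 = 74.6 kJ/min

D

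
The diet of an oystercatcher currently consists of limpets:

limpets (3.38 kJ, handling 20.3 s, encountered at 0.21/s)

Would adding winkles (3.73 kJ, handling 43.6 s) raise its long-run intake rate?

On limpets alone, R = ΣλE/(1+Σλh) = 0.7098/5.263 = 0.1349 kJ/s.
winkles: E/h = 3.73/43.6 = 0.08555 kJ/s.
0.08555 < 0.1349, so adding winkles would lower the average — exclude it.

No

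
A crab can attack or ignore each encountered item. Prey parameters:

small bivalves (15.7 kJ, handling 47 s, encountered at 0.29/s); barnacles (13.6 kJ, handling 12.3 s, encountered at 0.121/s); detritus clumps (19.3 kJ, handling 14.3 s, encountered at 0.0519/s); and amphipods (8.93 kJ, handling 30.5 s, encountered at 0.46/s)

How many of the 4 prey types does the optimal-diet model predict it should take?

Rank by E/h (kJ/s): detritus clumps 1.35, barnacles 1.11, small bivalves 0.334, amphipods 0.293. Include each in turn until the next type's E/h falls below the running intake rate.
Rate on top 1: 0.575. barnacles: 1.11 > 0.575 → include.
Rate on top 2: 0.8195. small bivalves: 0.334 < 0.8195 → exclude; stop.
Optimal diet: detritus clumps, barnacles — 2 of 4 types.

2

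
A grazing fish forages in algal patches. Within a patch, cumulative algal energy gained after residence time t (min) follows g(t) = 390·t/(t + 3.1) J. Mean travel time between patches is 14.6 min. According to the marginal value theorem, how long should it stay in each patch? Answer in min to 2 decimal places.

By the marginal value theorem, leave when the instantaneous gain rate g'(t) equals the habitat-wide average g(t)/(T + t).
g'(t) = 390·3.1/(t + 3.1)². Setting 390·3.1/(t+3.1)² = 390t/[(t+3.1)(14.6+t)] gives 3.1(14.6+t) = t(t+3.1), so t² = 3.1×14.6 = 45.26.
t* = √45.26 = 6.728 min.

6.73 min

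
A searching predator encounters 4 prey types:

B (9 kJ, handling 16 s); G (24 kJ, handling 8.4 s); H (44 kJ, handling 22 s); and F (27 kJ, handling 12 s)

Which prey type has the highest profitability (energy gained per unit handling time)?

Profitability E/h (kJ/s): B = 9/16 = 0.562, G = 24/8.4 = 2.86, H = 44/22 = 2, F = 27/12 = 2.25.
Ranked: G > F > H > B.

G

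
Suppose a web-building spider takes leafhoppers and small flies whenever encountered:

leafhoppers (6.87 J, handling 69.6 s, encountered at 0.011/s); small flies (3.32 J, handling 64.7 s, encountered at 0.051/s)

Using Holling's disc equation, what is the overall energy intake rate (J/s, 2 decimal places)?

0.05 J/s

R = (0.011×6.87 + 0.051×3.32) / (1 + 0.011×69.6 + 0.051×64.7) = 0.2449/5.065 = 0.04835 J/s.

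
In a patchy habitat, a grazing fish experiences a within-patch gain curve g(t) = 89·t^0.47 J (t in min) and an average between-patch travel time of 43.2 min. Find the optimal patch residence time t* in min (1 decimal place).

38.3 min

By the marginal value theorem, leave when the instantaneous gain rate g'(t) equals the habitat-wide average g(t)/(T + t).
g'(t) = 0.47·89·t^-0.53. Setting 0.47·89·t^-0.53 = 89·t^0.47/(43.2+t) gives 0.47(43.2+t) = t, so 0.53·t = 0.47×43.2.
t* = 0.47×43.2/0.53 = 38.31 min.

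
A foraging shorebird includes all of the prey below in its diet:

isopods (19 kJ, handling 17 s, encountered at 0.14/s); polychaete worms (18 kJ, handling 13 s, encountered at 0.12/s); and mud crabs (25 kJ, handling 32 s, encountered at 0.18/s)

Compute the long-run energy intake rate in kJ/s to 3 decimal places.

0.871 kJ/s

R = (0.14×19 + 0.12×18 + 0.18×25) / (1 + 0.14×17 + 0.12×13 + 0.18×32) = 9.32/10.7 = 0.871 kJ/s.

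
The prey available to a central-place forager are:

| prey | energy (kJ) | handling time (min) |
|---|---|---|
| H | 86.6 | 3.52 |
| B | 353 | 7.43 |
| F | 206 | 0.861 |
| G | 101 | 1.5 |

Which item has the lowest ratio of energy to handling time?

Profitability E/h (kJ/min): H = 86.6/3.52 = 24.6, B = 353/7.43 = 47.5, F = 206/0.861 = 239, G = 101/1.5 = 67.3.
Ranked: F > G > B > H.

H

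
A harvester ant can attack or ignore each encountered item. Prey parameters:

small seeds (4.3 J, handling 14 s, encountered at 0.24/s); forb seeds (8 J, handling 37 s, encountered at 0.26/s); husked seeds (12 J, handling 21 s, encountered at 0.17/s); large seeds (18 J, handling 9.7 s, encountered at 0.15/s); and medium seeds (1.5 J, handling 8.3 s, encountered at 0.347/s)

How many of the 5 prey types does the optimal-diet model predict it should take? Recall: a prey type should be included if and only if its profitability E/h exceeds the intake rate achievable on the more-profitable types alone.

1

E/h in descending order: large seeds 1.86, husked seeds 0.571, small seeds 0.307, forb seeds 0.216, medium seeds 0.181 J/s. The optimal diet is the largest prefix of this list for which every included type satisfies E_i/h_i > R on the types above it.
Rate on top 1: 1.1. husked seeds: 0.571 < 1.1 → exclude; stop.
Optimal diet: large seeds — 1 of 5 types.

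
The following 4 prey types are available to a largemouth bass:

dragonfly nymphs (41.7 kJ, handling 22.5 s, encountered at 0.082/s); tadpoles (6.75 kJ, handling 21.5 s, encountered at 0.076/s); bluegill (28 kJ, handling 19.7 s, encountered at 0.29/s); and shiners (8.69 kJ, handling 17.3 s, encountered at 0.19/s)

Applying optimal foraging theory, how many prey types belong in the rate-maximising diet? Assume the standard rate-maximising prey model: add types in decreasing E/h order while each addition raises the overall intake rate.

2

E/h in descending order: dragonfly nymphs 1.85, bluegill 1.42, shiners 0.502, tadpoles 0.314 kJ/s. The optimal diet is the largest prefix of this list for which every included type satisfies E_i/h_i > R on the types above it.
Rate on top 1: 1.202. bluegill: 1.42 > 1.202 → include.
Rate on top 2: 1.348. shiners: 0.502 < 1.348 → exclude; stop.
Optimal diet: dragonfly nymphs, bluegill — 2 of 4 types.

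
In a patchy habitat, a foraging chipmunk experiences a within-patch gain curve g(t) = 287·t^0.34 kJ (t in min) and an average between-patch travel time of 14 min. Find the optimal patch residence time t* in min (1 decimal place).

7.2 min

Optimal t* satisfies g'(t*) = g(t*)/(T + t*).
g'(t) = 0.34·287·t^-0.66. Setting 0.34·287·t^-0.66 = 287·t^0.34/(14+t) gives 0.34(14+t) = t, so 0.66·t = 0.34×14.
t* = 0.34×14/0.66 = 7.212 min.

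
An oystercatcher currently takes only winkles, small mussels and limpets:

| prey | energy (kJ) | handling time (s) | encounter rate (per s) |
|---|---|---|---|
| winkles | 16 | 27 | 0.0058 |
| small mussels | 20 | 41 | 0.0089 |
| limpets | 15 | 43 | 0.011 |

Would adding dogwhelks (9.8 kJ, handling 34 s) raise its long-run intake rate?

On winkles, small mussels and limpets alone, R = ΣλE/(1+Σλh) = 0.4358/1.994 = 0.2185 kJ/s.
Profitability of dogwhelks: 9.8/34 = 0.2882 kJ/s.
0.2882 > 0.2185, so adding dogwhelks raises the average — include it.

Yes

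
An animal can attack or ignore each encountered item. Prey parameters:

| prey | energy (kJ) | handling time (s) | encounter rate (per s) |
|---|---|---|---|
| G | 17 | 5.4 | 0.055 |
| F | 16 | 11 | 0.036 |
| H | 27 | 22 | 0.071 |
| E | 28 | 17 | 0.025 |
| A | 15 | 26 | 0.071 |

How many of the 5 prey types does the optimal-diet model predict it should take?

E/h in descending order: G 3.15, E 1.65, F 1.45, H 1.23, A 0.577 kJ/s. The optimal diet is the largest prefix of this list for which every included type satisfies E_i/h_i > R on the types above it.
Rate on top 1: 0.7209. E: 1.65 > 0.7209 → include.
Rate on top 2: 0.9495. F: 1.45 > 0.9495 → include.
Rate on top 3: 1.044. H: 1.23 > 1.044 → include.
Rate on top 4: 1.122. A: 0.577 < 1.122 → exclude; stop.
Optimal diet: G, E, F, H — 4 of 5 types.

4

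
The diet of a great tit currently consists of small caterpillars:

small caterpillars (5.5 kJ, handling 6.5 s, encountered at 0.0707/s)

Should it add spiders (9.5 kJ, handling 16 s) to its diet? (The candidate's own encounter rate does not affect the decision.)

Yes

Intake rate on the current diet: R = (0.0707×5.5) / (1 + 0.0707×6.5) = 0.3888/1.46 = 0.2664 kJ/s.
Profitability of spiders: 9.5/16 = 0.5938 kJ/s.
Since 0.5938 > R, including spiders increases the long-run rate.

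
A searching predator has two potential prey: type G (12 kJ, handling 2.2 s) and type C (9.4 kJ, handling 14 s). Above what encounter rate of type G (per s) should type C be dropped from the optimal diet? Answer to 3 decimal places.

At the threshold, the rate on type G alone equals the profitability of type C: λ·12/(1 + λ·2.2) = 9.4/14 = 0.6714.
Rearranging, λ(12 − 0.6714×2.2) = 0.6714, so λ = 0.6714/10.52 = 0.06381 per s.

0.064 per s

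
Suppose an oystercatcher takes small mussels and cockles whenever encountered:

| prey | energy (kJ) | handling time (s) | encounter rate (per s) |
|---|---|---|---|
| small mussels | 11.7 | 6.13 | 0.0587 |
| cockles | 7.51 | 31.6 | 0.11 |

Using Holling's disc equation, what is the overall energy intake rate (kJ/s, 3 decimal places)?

0.313 kJ/s

R = Σλ_iE_i / (1 + Σλ_ih_i)
Numerator: 0.0587×11.7 + 0.11×7.51 = 1.513
Denominator: 1 + 0.0587×6.13 + 0.11×31.6 = 4.836
R = 1.513/4.836 = 0.3129 kJ/s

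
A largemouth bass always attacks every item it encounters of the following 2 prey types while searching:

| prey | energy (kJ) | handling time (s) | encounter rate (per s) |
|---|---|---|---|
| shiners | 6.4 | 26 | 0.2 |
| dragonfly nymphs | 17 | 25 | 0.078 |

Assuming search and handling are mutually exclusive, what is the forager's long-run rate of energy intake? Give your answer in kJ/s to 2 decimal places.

0.32 kJ/s

R = (0.2×6.4 + 0.078×17) / (1 + 0.2×26 + 0.078×25) = 2.606/8.15 = 0.3198 kJ/s.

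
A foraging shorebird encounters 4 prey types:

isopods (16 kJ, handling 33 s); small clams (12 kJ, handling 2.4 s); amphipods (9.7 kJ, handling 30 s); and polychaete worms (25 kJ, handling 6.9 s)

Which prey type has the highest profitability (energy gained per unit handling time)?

small clams

Profitability E/h (kJ/s): isopods = 16/33 = 0.485, small clams = 12/2.4 = 5, amphipods = 9.7/30 = 0.323, polychaete worms = 25/6.9 = 3.62.
Ranked: small clams > polychaete worms > isopods > amphipods.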